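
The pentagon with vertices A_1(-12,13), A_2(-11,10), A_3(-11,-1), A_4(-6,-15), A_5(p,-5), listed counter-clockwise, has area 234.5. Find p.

Write out the shoelace sum; only the two edges meeting at A_5 involve p:
2·Area = [((-6)·(-5) − p·(-15)) + (p·13 − (-12)·(-5))] + 303
       = 28·p + 273 = 469
⇒ p = 7.

7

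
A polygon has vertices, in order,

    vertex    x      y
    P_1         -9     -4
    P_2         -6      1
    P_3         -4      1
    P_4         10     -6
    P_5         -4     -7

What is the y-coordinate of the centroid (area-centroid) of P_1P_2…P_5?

Apply Gauss's area formula. First the cross-terms c_i = x_i·y_{i+1} − x_{i+1}·y_i:
  -33, -2, 14, -94, -47  ⇒  2A = -162, A = -81.
Then Σ (y_i + y_{i+1})·c_i = 1764, so ȳ = 1764 / (6·(-81)) = -98/27.

-98/27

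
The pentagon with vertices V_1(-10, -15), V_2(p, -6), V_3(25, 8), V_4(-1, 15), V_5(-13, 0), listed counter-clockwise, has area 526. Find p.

Write out the shoelace sum; only the two edges meeting at V_2 involve p:
2·Area = [((-10)·(-6) − p·(-15)) + (p·8 − 25·(-6))] + 773
       = 23·p + 983 = 1052
⇒ p = 3.

3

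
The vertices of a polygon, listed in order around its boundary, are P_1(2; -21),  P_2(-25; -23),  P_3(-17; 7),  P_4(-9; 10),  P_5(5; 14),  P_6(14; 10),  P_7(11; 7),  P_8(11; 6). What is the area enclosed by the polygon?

916

P_1→P_2: (2)(-23) − (-25)(-21) = -571
P_2→P_3: (-25)(7) − (-17)(-23) = -566
P_3→P_4: (-17)(10) − (-9)(7) = -107
P_4→P_5: (-9)(14) − (5)(10) = -176
P_5→P_6: (5)(10) − (14)(14) = -146
P_6→P_7: (14)(7) − (11)(10) = -12
P_7→P_8: (11)(6) − (11)(7) = -11
P_8→P_1: (11)(-21) − (2)(6) = -243
Σ = -1832
Area = |Σ|/2 = 916.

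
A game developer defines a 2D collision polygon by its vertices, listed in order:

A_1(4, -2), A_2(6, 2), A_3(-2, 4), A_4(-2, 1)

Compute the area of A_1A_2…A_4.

Apply the shoelace (surveyor's) formula: 2A = Σ (x_i·y_{i+1} − x_{i+1}·y_i), indices taken mod 4.
Σ = (20) + (28) + (6) + (0) = 54
Area = |Σ|/2 = 27.

27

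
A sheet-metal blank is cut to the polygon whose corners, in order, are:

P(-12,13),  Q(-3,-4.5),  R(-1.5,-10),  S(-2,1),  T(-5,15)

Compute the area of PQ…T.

Σ = (93) + (23.25) + (-21.5) + (-25) + (115) = 184.75
Area = |Σ|/2 = 92.375.

92.375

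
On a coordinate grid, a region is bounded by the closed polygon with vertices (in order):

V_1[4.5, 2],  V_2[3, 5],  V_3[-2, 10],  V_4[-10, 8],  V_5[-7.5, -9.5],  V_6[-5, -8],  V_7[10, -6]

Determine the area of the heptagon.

Apply the surveyor's formula: 2A = Σ (x_i·y_{i+1} − x_{i+1}·y_i), indices taken mod 7.
Σ = (16.5) + (40) + (84) + (155) + (12.5) + (110) + (47) = 465
Area = |Σ|/2 = 232.5.

232.5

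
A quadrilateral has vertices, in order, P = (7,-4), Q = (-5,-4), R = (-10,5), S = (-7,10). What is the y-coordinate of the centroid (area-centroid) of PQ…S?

Apply the shoelace (surveyor's) formula. First the cross-terms c_i = x_i·y_{i+1} − x_{i+1}·y_i:
  -48, -65, -65, -42  ⇒  2A = -220, A = -110.
Then Σ (y_i + y_{i+1})·c_i = -908, so ȳ = -908 / (6·(-110)) = 227/165.

227/165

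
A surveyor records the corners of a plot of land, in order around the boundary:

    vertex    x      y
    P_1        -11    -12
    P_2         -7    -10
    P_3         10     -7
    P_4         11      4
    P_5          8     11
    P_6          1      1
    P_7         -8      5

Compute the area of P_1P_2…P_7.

271

Σ = (26) + (149) + (117) + (89) + (-3) + (13) + (151) = 542
Area = |Σ|/2 = 271.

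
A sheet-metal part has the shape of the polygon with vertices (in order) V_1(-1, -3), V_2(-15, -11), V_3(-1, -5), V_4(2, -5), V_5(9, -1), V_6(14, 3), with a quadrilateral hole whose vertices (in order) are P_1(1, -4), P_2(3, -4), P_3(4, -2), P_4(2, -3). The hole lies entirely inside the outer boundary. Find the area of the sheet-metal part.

Outer boundary:
Apply the surveyor's formula: 2A = Σ (x_i·y_{i+1} − x_{i+1}·y_i), indices taken mod 6.
Σ = (-34) + (64) + (15) + (43) + (41) + (-39) = 90
Area = |Σ|/2 = 45.
Hole:
Apply the shoelace formula: 2A = Σ (x_i·y_{i+1} − x_{i+1}·y_i), indices taken mod 4.
Cross-terms: 8, 10, -8, -5  ⇒  Σ = 5
Area = |Σ|/2 = 2.5.
Net area = 45 − 2.5 = 42.5.

42.5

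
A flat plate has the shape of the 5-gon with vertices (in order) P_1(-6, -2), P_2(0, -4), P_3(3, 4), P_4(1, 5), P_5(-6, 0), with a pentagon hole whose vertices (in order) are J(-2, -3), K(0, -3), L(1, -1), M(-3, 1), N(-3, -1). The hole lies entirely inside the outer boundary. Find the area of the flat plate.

Outer boundary:
Apply the surveyor's formula: 2A = Σ (x_i·y_{i+1} − x_{i+1}·y_i), indices taken mod 5.
Σ = (24) + (12) + (11) + (30) + (12) = 89
Area = |Σ|/2 = 44.5.
Hole:
Apply the shoelace formula: 2A = Σ (x_i·y_{i+1} − x_{i+1}·y_i), indices taken mod 5.
Σ = (6) + (3) + (-2) + (6) + (7) = 20
Area = |Σ|/2 = 10.
Net area = 44.5 − 10 = 34.5.

34.5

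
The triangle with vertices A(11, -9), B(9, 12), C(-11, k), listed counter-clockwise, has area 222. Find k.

Write out the shoelace sum; only the two edges meeting at C involve k:
2·Area = [(9·k − (-11)·12) + ((-11)·(-9) − 11·k)] + 213
       = -2·k + 444 = 444
⇒ k = 0.

0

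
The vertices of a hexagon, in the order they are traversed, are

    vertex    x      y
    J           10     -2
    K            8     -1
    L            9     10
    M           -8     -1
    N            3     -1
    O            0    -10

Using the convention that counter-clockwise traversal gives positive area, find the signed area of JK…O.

Cross-terms: 6, 89, 71, 11, -30, 100  ⇒  Σ = 247
Signed area = Σ/2 = 123.5 (positive ⇒ counter-clockwise traversal).

123.5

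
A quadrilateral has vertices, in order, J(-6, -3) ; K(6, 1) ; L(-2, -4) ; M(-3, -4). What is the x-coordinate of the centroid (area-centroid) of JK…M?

Apply Gauss's area formula. First the cross-terms c_i = x_i·y_{i+1} − x_{i+1}·y_i:
  12, -22, -4, -15  ⇒  2A = -29, A = -14.5.
Then Σ (x_i + x_{i+1})·c_i = 67, so x̄ = 67 / (6·(-14.5)) = -67/87.

-67/87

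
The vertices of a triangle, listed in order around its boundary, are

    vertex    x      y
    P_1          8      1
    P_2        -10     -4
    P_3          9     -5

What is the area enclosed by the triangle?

56.5

Apply the shoelace (surveyor's) formula: 2A = Σ (x_i·y_{i+1} − x_{i+1}·y_i), indices taken mod 3.
P_1→P_2: (8)(-4) − (-10)(1) = -22
P_2→P_3: (-10)(-5) − (9)(-4) = 86
P_3→P_1: (9)(1) − (8)(-5) = 49
Σ = 113
Area = |Σ|/2 = 56.5.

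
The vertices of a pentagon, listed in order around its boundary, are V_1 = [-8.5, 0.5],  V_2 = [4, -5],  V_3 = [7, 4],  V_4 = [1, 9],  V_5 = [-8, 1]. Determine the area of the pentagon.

V_1→V_2: (-8.5)(-5) − (4)(0.5) = 40.5
V_2→V_3: (4)(4) − (7)(-5) = 51
V_3→V_4: (7)(9) − (1)(4) = 59
V_4→V_5: (1)(1) − (-8)(9) = 73
V_5→V_1: (-8)(0.5) − (-8.5)(1) = 4.5
Σ = 228
Area = |Σ|/2 = 114.

114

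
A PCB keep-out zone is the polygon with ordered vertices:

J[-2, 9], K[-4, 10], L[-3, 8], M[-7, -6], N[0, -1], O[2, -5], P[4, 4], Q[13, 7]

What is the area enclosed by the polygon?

116

Apply the shoelace formula: 2A = Σ (x_i·y_{i+1} − x_{i+1}·y_i), indices taken mod 8.
Cross-terms: 16, -2, 74, 7, 2, 28, -24, 131  ⇒  Σ = 232
Area = |Σ|/2 = 116.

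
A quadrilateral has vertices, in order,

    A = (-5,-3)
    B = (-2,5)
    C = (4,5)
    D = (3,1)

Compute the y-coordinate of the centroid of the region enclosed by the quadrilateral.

Apply the shoelace (surveyor's) formula. First the cross-terms c_i = x_i·y_{i+1} − x_{i+1}·y_i:
  -31, -30, -11, -4  ⇒  2A = -76, A = -38.
Then Σ (y_i + y_{i+1})·c_i = -420, so ȳ = -420 / (6·(-38)) = 35/19.

35/19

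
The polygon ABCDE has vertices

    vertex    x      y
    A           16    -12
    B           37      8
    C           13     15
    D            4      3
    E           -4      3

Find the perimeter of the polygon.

102

|AB| = √((21)² + (20)²) = √841 = 29
|BC| = √((-24)² + (7)²) = √625 = 25
|CD| = √((-9)² + (-12)²) = √225 = 15
|DE| = √((-8)² + (0)²) = √64 = 8
|EA| = √((20)² + (-15)²) = √625 = 25
Perimeter = 29 + 25 + 15 + 8 + 25 = 102.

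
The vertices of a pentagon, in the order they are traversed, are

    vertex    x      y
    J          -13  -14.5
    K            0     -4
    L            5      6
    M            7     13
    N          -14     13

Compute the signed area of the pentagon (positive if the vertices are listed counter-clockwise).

Apply the surveyor's formula: 2A = Σ (x_i·y_{i+1} − x_{i+1}·y_i), indices taken mod 5.
Cross-terms: 52, 20, 23, 273, 372  ⇒  Σ = 740
Signed area = Σ/2 = 370 (positive ⇒ counter-clockwise traversal).

370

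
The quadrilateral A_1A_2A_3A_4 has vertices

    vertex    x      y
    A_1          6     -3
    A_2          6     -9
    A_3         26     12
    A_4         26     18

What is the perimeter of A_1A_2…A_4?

|A_1A_2| = √((0)² + (-6)²) = √36 = 6
|A_2A_3| = √((20)² + (21)²) = √841 = 29
|A_3A_4| = √((0)² + (6)²) = √36 = 6
|A_4A_1| = √((-20)² + (-21)²) = √841 = 29
Perimeter = 6 + 29 + 6 + 29 = 70.

70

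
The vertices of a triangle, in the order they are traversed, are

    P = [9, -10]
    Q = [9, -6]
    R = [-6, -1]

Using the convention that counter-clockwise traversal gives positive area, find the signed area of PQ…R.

Σ = (36) + (-45) + (69) = 60
Signed area = Σ/2 = 30 (positive ⇒ counter-clockwise traversal).

30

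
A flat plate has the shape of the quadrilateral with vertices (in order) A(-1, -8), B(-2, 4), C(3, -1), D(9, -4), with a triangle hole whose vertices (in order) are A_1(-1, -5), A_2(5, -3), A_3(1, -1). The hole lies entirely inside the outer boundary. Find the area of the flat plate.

44.5

Outer boundary:
Apply the surveyor's formula: 2A = Σ (x_i·y_{i+1} − x_{i+1}·y_i), indices taken mod 4.
Cross-terms: -20, -10, -3, -76  ⇒  Σ = -109
Area = |Σ|/2 = 54.5.
Hole:
Apply the shoelace (surveyor's) formula: 2A = Σ (x_i·y_{i+1} − x_{i+1}·y_i), indices taken mod 3.
Σ = (28) + (-2) + (-6) = 20
Area = |Σ|/2 = 10.
Net area = 54.5 − 10 = 44.5.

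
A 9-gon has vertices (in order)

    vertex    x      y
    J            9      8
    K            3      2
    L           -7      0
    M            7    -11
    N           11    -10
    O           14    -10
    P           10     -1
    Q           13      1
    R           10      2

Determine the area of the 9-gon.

176.5

Apply the surveyor's formula: 2A = Σ (x_i·y_{i+1} − x_{i+1}·y_i), indices taken mod 9.
Cross-terms: -6, 14, 77, 51, 30, 86, 23, 16, 62  ⇒  Σ = 353
Area = |Σ|/2 = 176.5.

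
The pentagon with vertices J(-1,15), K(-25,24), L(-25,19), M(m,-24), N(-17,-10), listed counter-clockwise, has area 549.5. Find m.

-24

Write out the shoelace sum; only the two edges meeting at M involve m:
2·Area = [((-25)·(-24) − m·19) + (m·(-10) − (-17)·(-24))] + 211
       = -29·m + 403 = 1099
⇒ m = -24.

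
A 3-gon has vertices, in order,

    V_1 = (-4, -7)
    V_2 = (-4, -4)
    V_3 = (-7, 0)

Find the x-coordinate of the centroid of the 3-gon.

Apply the shoelace (surveyor's) formula. First the cross-terms c_i = x_i·y_{i+1} − x_{i+1}·y_i:
  -12, -28, 49  ⇒  2A = 9, A = 4.5.
Then Σ (x_i + x_{i+1})·c_i = -135, so x̄ = -135 / (6·4.5) = -5.

-5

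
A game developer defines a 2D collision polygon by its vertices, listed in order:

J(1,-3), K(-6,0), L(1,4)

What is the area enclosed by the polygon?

24.5

Apply the shoelace (surveyor's) formula: 2A = Σ (x_i·y_{i+1} − x_{i+1}·y_i), indices taken mod 3.
J→K: (1)(0) − (-6)(-3) = -18
K→L: (-6)(4) − (1)(0) = -24
L→J: (1)(-3) − (1)(4) = -7
Σ = -49
Area = |Σ|/2 = 24.5.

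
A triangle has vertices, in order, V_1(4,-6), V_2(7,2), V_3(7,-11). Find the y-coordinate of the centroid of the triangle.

-5

Apply the shoelace formula. First the cross-terms c_i = x_i·y_{i+1} − x_{i+1}·y_i:
  50, -91, 2  ⇒  2A = -39, A = -19.5.
Then Σ (y_i + y_{i+1})·c_i = 585, so ȳ = 585 / (6·(-19.5)) = -5.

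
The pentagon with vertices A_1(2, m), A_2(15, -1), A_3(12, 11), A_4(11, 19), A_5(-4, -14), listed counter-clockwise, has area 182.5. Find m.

The doubled signed area Σ (x_i y_{i+1} − x_{i+1} y_i) is linear in m.
With m=0 it equals 232; the coefficient of m is -19 (from the two edges through A_1).
So -19·m + 232 = 2·182.5 = 365 ⇒ m = -7.

-7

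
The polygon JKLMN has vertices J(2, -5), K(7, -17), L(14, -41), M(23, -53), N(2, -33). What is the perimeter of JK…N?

|JK| = √((5)² + (-12)²) = √169 = 13
|KL| = √((7)² + (-24)²) = √625 = 25
|LM| = √((9)² + (-12)²) = √225 = 15
|MN| = √((-21)² + (20)²) = √841 = 29
|NJ| = √((0)² + (28)²) = √784 = 28
Perimeter = 13 + 25 + 15 + 29 + 28 = 110.

110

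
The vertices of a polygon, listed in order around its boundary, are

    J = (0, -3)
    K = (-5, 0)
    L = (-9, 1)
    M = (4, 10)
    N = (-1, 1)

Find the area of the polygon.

Apply the shoelace formula: 2A = Σ (x_i·y_{i+1} − x_{i+1}·y_i), indices taken mod 5.
Cross-terms: -15, -5, -94, 14, 3  ⇒  Σ = -97
Area = |Σ|/2 = 48.5.

48.5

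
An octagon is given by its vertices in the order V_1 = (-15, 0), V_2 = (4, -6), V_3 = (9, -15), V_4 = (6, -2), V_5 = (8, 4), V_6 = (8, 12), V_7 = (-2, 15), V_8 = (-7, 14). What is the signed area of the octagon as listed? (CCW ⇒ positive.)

345.5

Apply the surveyor's formula: 2A = Σ (x_i·y_{i+1} − x_{i+1}·y_i), indices taken mod 8.
Σ = (90) + (-6) + (72) + (40) + (64) + (144) + (77) + (210) = 691
Signed area = Σ/2 = 345.5 (positive ⇒ counter-clockwise traversal).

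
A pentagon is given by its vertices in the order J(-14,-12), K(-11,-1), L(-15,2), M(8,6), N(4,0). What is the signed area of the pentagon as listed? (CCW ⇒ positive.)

-166.5

Apply the surveyor's formula: 2A = Σ (x_i·y_{i+1} − x_{i+1}·y_i), indices taken mod 5.
Σ = (-118) + (-37) + (-106) + (-24) + (-48) = -333
Signed area = Σ/2 = -166.5 (negative ⇒ clockwise traversal).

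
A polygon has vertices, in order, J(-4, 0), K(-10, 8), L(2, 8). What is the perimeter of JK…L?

|JK| = √((-6)² + (8)²) = √100 = 10
|KL| = √((12)² + (0)²) = √144 = 12
|LJ| = √((-6)² + (-8)²) = √100 = 10
Perimeter = 10 + 12 + 10 = 32.

32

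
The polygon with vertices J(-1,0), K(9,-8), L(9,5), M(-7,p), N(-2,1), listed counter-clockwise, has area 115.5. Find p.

7

The doubled signed area Σ (x_i y_{i+1} − x_{i+1} y_i) is linear in p.
With p=0 it equals 154; the coefficient of p is 11 (from the two edges through M).
So 11·p + 154 = 2·115.5 = 231 ⇒ p = 7.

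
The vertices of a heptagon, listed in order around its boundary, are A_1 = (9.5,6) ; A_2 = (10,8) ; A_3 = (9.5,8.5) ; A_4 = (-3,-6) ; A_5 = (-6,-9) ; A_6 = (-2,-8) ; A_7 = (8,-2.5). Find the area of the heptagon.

77.625

Σ = (16) + (9) + (-31.5) + (-9) + (30) + (69) + (71.75) = 155.25
Area = |Σ|/2 = 77.625.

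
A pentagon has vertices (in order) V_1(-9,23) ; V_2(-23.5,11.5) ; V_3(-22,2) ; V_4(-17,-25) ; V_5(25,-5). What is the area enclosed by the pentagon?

1233.5

V_1→V_2: (-9)(11.5) − (-23.5)(23) = 437
V_2→V_3: (-23.5)(2) − (-22)(11.5) = 206
V_3→V_4: (-22)(-25) − (-17)(2) = 584
V_4→V_5: (-17)(-5) − (25)(-25) = 710
V_5→V_1: (25)(23) − (-9)(-5) = 530
Σ = 2467
Area = |Σ|/2 = 1233.5.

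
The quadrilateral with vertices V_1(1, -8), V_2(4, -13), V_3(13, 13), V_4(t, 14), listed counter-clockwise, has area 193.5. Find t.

1

Write out the shoelace sum; only the two edges meeting at V_4 involve t:
2·Area = [(13·14 − t·13) + (t·(-8) − 1·14)] + 240
       = -21·t + 408 = 387
⇒ t = 1.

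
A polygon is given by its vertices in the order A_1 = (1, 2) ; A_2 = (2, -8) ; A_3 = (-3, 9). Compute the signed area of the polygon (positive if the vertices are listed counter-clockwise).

-16.5

Apply Gauss's area formula: 2A = Σ (x_i·y_{i+1} − x_{i+1}·y_i), indices taken mod 3.
Σ = (-12) + (-6) + (-15) = -33
Signed area = Σ/2 = -16.5 (negative ⇒ clockwise traversal).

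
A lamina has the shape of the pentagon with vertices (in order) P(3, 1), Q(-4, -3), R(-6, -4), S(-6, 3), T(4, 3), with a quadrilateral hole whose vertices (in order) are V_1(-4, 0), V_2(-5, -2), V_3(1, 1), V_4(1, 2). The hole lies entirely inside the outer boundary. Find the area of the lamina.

Outer boundary:
P→Q: (3)(-3) − (-4)(1) = -5
Q→R: (-4)(-4) − (-6)(-3) = -2
R→S: (-6)(3) − (-6)(-4) = -42
S→T: (-6)(3) − (4)(3) = -30
T→P: (4)(1) − (3)(3) = -5
Σ = -84
Area = |Σ|/2 = 42.
Hole:
Σ = (8) + (-3) + (1) + (8) = 14
Area = |Σ|/2 = 7.
Net area = 42 − 7 = 35.

35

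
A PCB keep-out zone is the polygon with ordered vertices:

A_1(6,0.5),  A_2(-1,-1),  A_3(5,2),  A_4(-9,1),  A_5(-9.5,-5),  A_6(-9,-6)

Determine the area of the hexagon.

Σ = (-5.5) + (3) + (23) + (54.5) + (12) + (31.5) = 118.5
Area = |Σ|/2 = 59.25.

59.25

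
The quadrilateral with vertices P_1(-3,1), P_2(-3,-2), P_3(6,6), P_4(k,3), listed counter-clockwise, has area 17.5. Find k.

-1

The doubled signed area Σ (x_i y_{i+1} − x_{i+1} y_i) is linear in k.
With k=0 it equals 30; the coefficient of k is -5 (from the two edges through P_4).
So -5·k + 30 = 2·17.5 = 35 ⇒ k = -1.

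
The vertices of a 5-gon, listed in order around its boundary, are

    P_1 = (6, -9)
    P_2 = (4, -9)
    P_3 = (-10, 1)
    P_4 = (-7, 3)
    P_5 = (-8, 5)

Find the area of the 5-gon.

Cross-terms: -18, -86, -23, -11, 42  ⇒  Σ = -96
Area = |Σ|/2 = 48.

48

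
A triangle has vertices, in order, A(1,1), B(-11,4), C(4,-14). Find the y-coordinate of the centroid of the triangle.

Apply the shoelace formula. First the cross-terms c_i = x_i·y_{i+1} − x_{i+1}·y_i:
  15, 138, 18  ⇒  2A = 171, A = 85.5.
Then Σ (y_i + y_{i+1})·c_i = -1539, so ȳ = -1539 / (6·85.5) = -3.

-3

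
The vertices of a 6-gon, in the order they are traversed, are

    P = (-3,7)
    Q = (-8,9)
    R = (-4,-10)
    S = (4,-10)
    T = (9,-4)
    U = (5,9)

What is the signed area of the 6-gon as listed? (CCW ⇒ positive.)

Σ = (29) + (116) + (80) + (74) + (101) + (62) = 462
Signed area = Σ/2 = 231 (positive ⇒ counter-clockwise traversal).

231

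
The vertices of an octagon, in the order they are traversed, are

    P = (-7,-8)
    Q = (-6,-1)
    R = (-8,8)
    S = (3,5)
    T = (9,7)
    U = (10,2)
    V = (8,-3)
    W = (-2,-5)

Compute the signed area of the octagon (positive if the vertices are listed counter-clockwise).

-174

Σ = (-41) + (-56) + (-64) + (-24) + (-52) + (-46) + (-46) + (-19) = -348
Signed area = Σ/2 = -174 (negative ⇒ clockwise traversal).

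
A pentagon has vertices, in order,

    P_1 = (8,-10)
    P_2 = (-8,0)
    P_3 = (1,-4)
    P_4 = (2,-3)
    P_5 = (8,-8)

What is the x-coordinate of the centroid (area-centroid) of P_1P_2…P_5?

Apply the shoelace formula. First the cross-terms c_i = x_i·y_{i+1} − x_{i+1}·y_i:
  -80, 32, 5, 8, -16  ⇒  2A = -51, A = -25.5.
Then Σ (x_i + x_{i+1})·c_i = -385, so x̄ = -385 / (6·(-25.5)) = 385/153.

385/153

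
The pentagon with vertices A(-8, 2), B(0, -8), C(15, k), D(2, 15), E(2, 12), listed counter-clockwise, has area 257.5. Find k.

-6

Write out the shoelace sum; only the two edges meeting at C involve k:
2·Area = [(0·k − 15·(-8)) + (15·15 − 2·k)] + 158
       = -2·k + 503 = 515
⇒ k = -6.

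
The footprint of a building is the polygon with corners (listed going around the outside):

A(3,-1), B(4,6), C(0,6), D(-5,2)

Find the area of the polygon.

37.5

Cross-terms: 22, 24, 30, -1  ⇒  Σ = 75
Area = |Σ|/2 = 37.5.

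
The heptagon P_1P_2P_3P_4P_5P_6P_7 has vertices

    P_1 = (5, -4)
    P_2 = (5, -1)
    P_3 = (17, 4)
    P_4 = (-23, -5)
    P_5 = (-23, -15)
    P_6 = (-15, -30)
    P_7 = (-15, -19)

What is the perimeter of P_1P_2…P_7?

120

|P_1P_2| = √((0)² + (3)²) = √9 = 3
|P_2P_3| = √((12)² + (5)²) = √169 = 13
|P_3P_4| = √((-40)² + (-9)²) = √1681 = 41
|P_4P_5| = √((0)² + (-10)²) = √100 = 10
|P_5P_6| = √((8)² + (-15)²) = √289 = 17
|P_6P_7| = √((0)² + (11)²) = √121 = 11
|P_7P_1| = √((20)² + (15)²) = √625 = 25
Perimeter = 3 + 13 + 41 + 10 + 17 + 11 + 25 = 120.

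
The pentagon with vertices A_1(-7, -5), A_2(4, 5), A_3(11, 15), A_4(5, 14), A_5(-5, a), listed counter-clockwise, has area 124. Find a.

7

The doubled signed area Σ (x_i y_{i+1} − x_{i+1} y_i) is linear in a.
With a=0 it equals 164; the coefficient of a is 12 (from the two edges through A_5).
So 12·a + 164 = 2·124 = 248 ⇒ a = 7.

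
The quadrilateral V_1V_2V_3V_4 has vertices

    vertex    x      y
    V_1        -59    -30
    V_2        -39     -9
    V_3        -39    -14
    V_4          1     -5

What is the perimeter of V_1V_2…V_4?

|V_1V_2| = √((20)² + (21)²) = √841 = 29
|V_2V_3| = √((0)² + (-5)²) = √25 = 5
|V_3V_4| = √((40)² + (9)²) = √1681 = 41
|V_4V_1| = √((-60)² + (-25)²) = √4225 = 65
Perimeter = 29 + 5 + 41 + 65 = 140.

140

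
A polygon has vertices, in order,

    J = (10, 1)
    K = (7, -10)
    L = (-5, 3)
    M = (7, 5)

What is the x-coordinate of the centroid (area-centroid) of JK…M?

4

Apply the surveyor's formula. First the cross-terms c_i = x_i·y_{i+1} − x_{i+1}·y_i:
  -107, -29, -46, -43  ⇒  2A = -225, A = -112.5.
Then Σ (x_i + x_{i+1})·c_i = -2700, so x̄ = -2700 / (6·(-112.5)) = 4.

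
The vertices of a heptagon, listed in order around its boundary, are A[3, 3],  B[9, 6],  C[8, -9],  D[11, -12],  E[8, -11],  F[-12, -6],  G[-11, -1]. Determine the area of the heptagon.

212

Σ = (-9) + (-129) + (3) + (-25) + (-180) + (-54) + (-30) = -424
Area = |Σ|/2 = 212.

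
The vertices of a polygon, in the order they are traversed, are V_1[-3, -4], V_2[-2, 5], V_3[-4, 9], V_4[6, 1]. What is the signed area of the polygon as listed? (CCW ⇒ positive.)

-50

Σ = (-23) + (2) + (-58) + (-21) = -100
Signed area = Σ/2 = -50 (negative ⇒ clockwise traversal).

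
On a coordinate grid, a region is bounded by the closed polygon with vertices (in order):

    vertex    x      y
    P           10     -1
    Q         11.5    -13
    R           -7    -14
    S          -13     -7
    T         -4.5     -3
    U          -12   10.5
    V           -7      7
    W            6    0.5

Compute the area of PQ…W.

323.125

Apply the shoelace (surveyor's) formula: 2A = Σ (x_i·y_{i+1} − x_{i+1}·y_i), indices taken mod 8.
Σ = (-118.5) + (-252) + (-133) + (7.5) + (-83.25) + (-10.5) + (-45.5) + (-11) = -646.25
Area = |Σ|/2 = 323.125.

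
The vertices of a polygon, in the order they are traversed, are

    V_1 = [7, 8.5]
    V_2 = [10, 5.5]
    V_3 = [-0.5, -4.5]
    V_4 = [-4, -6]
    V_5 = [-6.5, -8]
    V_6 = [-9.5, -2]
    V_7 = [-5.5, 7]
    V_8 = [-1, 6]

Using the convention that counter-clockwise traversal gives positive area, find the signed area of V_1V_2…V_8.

Apply the surveyor's formula: 2A = Σ (x_i·y_{i+1} − x_{i+1}·y_i), indices taken mod 8.
Σ = (-46.5) + (-42.25) + (-15) + (-7) + (-63) + (-77.5) + (-26) + (-50.5) = -327.75
Signed area = Σ/2 = -163.875 (negative ⇒ clockwise traversal).

-163.875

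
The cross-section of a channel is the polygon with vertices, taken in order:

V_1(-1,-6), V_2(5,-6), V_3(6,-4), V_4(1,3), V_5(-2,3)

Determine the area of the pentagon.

49

Apply the shoelace (surveyor's) formula: 2A = Σ (x_i·y_{i+1} − x_{i+1}·y_i), indices taken mod 5.
Σ = (36) + (16) + (22) + (9) + (15) = 98
Area = |Σ|/2 = 49.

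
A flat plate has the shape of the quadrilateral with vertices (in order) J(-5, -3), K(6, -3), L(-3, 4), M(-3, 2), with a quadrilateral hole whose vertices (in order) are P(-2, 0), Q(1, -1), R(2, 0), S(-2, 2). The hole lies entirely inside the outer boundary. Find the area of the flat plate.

30.5

Outer boundary:
Apply the shoelace (surveyor's) formula: 2A = Σ (x_i·y_{i+1} − x_{i+1}·y_i), indices taken mod 4.
Cross-terms: 33, 15, 6, 19  ⇒  Σ = 73
Area = |Σ|/2 = 36.5.
Hole:
P→Q: (-2)(-1) − (1)(0) = 2
Q→R: (1)(0) − (2)(-1) = 2
R→S: (2)(2) − (-2)(0) = 4
S→P: (-2)(0) − (-2)(2) = 4
Σ = 12
Area = |Σ|/2 = 6.
Net area = 36.5 − 6 = 30.5.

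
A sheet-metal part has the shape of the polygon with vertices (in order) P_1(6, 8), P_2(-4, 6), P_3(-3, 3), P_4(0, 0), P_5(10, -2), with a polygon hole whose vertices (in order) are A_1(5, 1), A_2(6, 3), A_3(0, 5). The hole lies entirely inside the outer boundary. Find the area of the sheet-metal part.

76

Outer boundary:
Apply the shoelace formula: 2A = Σ (x_i·y_{i+1} − x_{i+1}·y_i), indices taken mod 5.
P_1→P_2: (6)(6) − (-4)(8) = 68
P_2→P_3: (-4)(3) − (-3)(6) = 6
P_3→P_4: (-3)(0) − (0)(3) = 0
P_4→P_5: (0)(-2) − (10)(0) = 0
P_5→P_1: (10)(8) − (6)(-2) = 92
Σ = 166
Area = |Σ|/2 = 83.
Hole:
Apply the surveyor's formula: 2A = Σ (x_i·y_{i+1} − x_{i+1}·y_i), indices taken mod 3.
A_1→A_2: (5)(3) − (6)(1) = 9
A_2→A_3: (6)(5) − (0)(3) = 30
A_3→A_1: (0)(1) − (5)(5) = -25
Σ = 14
Area = |Σ|/2 = 7.
Net area = 83 − 7 = 76.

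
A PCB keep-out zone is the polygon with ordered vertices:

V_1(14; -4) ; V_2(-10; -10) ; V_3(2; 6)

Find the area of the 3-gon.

Apply the shoelace formula: 2A = Σ (x_i·y_{i+1} − x_{i+1}·y_i), indices taken mod 3.
Σ = (-180) + (-40) + (-92) = -312
Area = |Σ|/2 = 156.

156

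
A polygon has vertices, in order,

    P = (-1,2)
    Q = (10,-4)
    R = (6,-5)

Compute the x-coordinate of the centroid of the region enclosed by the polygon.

Apply the shoelace formula. First the cross-terms c_i = x_i·y_{i+1} − x_{i+1}·y_i:
  -16, -26, 7  ⇒  2A = -35, A = -17.5.
Then Σ (x_i + x_{i+1})·c_i = -525, so x̄ = -525 / (6·(-17.5)) = 5.

5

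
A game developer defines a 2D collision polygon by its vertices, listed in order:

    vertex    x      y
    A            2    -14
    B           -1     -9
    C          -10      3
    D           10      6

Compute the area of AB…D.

A→B: (2)(-9) − (-1)(-14) = -32
B→C: (-1)(3) − (-10)(-9) = -93
C→D: (-10)(6) − (10)(3) = -90
D→A: (10)(-14) − (2)(6) = -152
Σ = -367
Area = |Σ|/2 = 183.5.

183.5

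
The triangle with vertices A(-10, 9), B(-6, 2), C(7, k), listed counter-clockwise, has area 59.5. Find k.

9

Write out the shoelace sum; only the two edges meeting at C involve k:
2·Area = [((-6)·k − 7·2) + (7·9 − (-10)·k)] + 34
       = 4·k + 83 = 119
⇒ k = 9.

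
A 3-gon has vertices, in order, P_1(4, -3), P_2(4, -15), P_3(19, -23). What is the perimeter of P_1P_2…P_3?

|P_1P_2| = √((0)² + (-12)²) = √144 = 12
|P_2P_3| = √((15)² + (-8)²) = √289 = 17
|P_3P_1| = √((-15)² + (20)²) = √625 = 25
Perimeter = 12 + 17 + 25 = 54.

54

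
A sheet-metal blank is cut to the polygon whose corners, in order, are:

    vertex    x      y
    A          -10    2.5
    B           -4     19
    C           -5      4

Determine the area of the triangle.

36.75

Apply Gauss's area formula: 2A = Σ (x_i·y_{i+1} − x_{i+1}·y_i), indices taken mod 3.
Σ = (-180) + (79) + (27.5) = -73.5
Area = |Σ|/2 = 36.75.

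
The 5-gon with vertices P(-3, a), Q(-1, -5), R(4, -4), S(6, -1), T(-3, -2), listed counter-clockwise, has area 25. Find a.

The doubled signed area Σ (x_i y_{i+1} − x_{i+1} y_i) is linear in a.
With a=0 it equals 38; the coefficient of a is -2 (from the two edges through P).
So -2·a + 38 = 2·25 = 50 ⇒ a = -6.

-6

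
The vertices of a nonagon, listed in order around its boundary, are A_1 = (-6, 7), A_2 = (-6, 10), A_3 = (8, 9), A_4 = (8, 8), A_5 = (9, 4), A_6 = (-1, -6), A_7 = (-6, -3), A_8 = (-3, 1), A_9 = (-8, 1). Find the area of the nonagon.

171.5

Σ = (-18) + (-134) + (-8) + (-40) + (-50) + (-33) + (-15) + (5) + (-50) = -343
Area = |Σ|/2 = 171.5.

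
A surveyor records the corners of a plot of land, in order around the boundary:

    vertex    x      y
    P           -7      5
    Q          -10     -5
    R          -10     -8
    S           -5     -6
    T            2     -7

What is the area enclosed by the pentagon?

Apply the shoelace (surveyor's) formula: 2A = Σ (x_i·y_{i+1} − x_{i+1}·y_i), indices taken mod 5.
Σ = (85) + (30) + (20) + (47) + (-39) = 143
Area = |Σ|/2 = 71.5.

71.5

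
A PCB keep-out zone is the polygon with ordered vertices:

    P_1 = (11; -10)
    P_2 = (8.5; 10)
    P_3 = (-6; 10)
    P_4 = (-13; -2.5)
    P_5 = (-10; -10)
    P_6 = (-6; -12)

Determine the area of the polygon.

Apply the shoelace formula: 2A = Σ (x_i·y_{i+1} − x_{i+1}·y_i), indices taken mod 6.
P_1→P_2: (11)(10) − (8.5)(-10) = 195
P_2→P_3: (8.5)(10) − (-6)(10) = 145
P_3→P_4: (-6)(-2.5) − (-13)(10) = 145
P_4→P_5: (-13)(-10) − (-10)(-2.5) = 105
P_5→P_6: (-10)(-12) − (-6)(-10) = 60
P_6→P_1: (-6)(-10) − (11)(-12) = 192
Σ = 842
Area = |Σ|/2 = 421.

421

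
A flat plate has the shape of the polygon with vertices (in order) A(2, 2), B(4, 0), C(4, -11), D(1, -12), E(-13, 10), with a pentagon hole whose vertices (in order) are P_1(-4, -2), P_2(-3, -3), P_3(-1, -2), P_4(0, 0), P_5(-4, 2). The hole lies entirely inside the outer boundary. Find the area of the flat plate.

Outer boundary:
Σ = (-8) + (-44) + (-37) + (-146) + (-46) = -281
Area = |Σ|/2 = 140.5.
Hole:
Apply the shoelace (surveyor's) formula: 2A = Σ (x_i·y_{i+1} − x_{i+1}·y_i), indices taken mod 5.
Σ = (6) + (3) + (0) + (0) + (16) = 25
Area = |Σ|/2 = 12.5.
Net area = 140.5 − 12.5 = 128.

128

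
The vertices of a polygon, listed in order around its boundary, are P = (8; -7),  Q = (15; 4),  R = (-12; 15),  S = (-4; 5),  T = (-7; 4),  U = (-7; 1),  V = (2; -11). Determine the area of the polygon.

Cross-terms: 137, 273, 0, 19, 21, 75, 74  ⇒  Σ = 599
Area = |Σ|/2 = 299.5.

299.5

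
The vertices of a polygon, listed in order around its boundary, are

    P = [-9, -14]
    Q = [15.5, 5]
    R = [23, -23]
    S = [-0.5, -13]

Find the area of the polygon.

Apply the shoelace formula: 2A = Σ (x_i·y_{i+1} − x_{i+1}·y_i), indices taken mod 4.
Cross-terms: 172, -471.5, -310.5, -110  ⇒  Σ = -720
Area = |Σ|/2 = 360.

360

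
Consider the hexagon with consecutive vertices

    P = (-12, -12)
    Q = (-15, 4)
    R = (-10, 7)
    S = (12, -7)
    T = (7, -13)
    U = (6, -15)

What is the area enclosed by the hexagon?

346.5

Apply the shoelace (surveyor's) formula: 2A = Σ (x_i·y_{i+1} − x_{i+1}·y_i), indices taken mod 6.
Σ = (-228) + (-65) + (-14) + (-107) + (-27) + (-252) = -693
Area = |Σ|/2 = 346.5.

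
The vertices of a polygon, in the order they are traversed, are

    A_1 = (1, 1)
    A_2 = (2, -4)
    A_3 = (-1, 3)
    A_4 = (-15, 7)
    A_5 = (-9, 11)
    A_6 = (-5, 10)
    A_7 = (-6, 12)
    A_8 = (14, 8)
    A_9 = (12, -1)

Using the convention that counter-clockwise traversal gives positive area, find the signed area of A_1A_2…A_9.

Apply the surveyor's formula: 2A = Σ (x_i·y_{i+1} − x_{i+1}·y_i), indices taken mod 9.
Σ = (-6) + (2) + (38) + (-102) + (-35) + (0) + (-216) + (-110) + (13) = -416
Signed area = Σ/2 = -208 (negative ⇒ clockwise traversal).

-208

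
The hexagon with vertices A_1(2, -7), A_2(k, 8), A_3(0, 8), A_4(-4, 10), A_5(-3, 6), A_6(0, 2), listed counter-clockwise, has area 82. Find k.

The doubled signed area Σ (x_i y_{i+1} − x_{i+1} y_i) is linear in k.
With k=0 it equals 44; the coefficient of k is 15 (from the two edges through A_2).
So 15·k + 44 = 2·82 = 164 ⇒ k = 8.

8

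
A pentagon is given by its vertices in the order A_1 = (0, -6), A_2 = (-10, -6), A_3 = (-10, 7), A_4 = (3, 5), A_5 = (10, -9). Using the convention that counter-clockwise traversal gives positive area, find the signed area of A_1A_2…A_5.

-199

Apply the shoelace (surveyor's) formula: 2A = Σ (x_i·y_{i+1} − x_{i+1}·y_i), indices taken mod 5.
Σ = (-60) + (-130) + (-71) + (-77) + (-60) = -398
Signed area = Σ/2 = -199 (negative ⇒ clockwise traversal).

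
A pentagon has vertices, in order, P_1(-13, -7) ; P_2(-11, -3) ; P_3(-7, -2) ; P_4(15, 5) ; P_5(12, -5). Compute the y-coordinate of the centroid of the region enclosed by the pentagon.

-358/163

Apply the shoelace (surveyor's) formula. First the cross-terms c_i = x_i·y_{i+1} − x_{i+1}·y_i:
  -38, 1, -5, -135, -149  ⇒  2A = -326, A = -163.
Then Σ (y_i + y_{i+1})·c_i = 2148, so ȳ = 2148 / (6·(-163)) = -358/163.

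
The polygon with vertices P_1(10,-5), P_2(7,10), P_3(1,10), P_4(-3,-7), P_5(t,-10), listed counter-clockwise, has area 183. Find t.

9

Write out the shoelace sum; only the two edges meeting at P_5 involve t:
2·Area = [((-3)·(-10) − t·(-7)) + (t·(-5) − 10·(-10))] + 218
       = 2·t + 348 = 366
⇒ t = 9.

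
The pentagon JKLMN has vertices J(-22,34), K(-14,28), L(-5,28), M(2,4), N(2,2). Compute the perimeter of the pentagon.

|JK| = √((8)² + (-6)²) = √100 = 10
|KL| = √((9)² + (0)²) = √81 = 9
|LM| = √((7)² + (-24)²) = √625 = 25
|MN| = √((0)² + (-2)²) = √4 = 2
|NJ| = √((-24)² + (32)²) = √1600 = 40
Perimeter = 10 + 9 + 25 + 2 + 40 = 86.

86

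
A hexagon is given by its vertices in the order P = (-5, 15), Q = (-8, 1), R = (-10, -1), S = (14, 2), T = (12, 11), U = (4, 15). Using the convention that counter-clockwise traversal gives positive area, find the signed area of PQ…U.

264

Apply the shoelace (surveyor's) formula: 2A = Σ (x_i·y_{i+1} − x_{i+1}·y_i), indices taken mod 6.
P→Q: (-5)(1) − (-8)(15) = 115
Q→R: (-8)(-1) − (-10)(1) = 18
R→S: (-10)(2) − (14)(-1) = -6
S→T: (14)(11) − (12)(2) = 130
T→U: (12)(15) − (4)(11) = 136
U→P: (4)(15) − (-5)(15) = 135
Σ = 528
Signed area = Σ/2 = 264 (positive ⇒ counter-clockwise traversal).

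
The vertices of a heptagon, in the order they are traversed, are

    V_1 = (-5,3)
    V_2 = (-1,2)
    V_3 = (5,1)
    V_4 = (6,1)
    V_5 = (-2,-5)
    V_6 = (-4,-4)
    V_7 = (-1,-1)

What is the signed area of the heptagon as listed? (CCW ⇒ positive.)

-33.5

Cross-terms: -7, -11, -1, -28, -12, 0, -8  ⇒  Σ = -67
Signed area = Σ/2 = -33.5 (negative ⇒ clockwise traversal).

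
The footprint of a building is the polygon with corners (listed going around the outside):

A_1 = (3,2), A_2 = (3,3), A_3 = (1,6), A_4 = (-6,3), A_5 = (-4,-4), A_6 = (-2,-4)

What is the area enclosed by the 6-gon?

54.5

A_1→A_2: (3)(3) − (3)(2) = 3
A_2→A_3: (3)(6) − (1)(3) = 15
A_3→A_4: (1)(3) − (-6)(6) = 39
A_4→A_5: (-6)(-4) − (-4)(3) = 36
A_5→A_6: (-4)(-4) − (-2)(-4) = 8
A_6→A_1: (-2)(2) − (3)(-4) = 8
Σ = 109
Area = |Σ|/2 = 54.5.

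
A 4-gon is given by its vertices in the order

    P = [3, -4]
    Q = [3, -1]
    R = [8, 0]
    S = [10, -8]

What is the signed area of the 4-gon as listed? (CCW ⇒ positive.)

-31.5

Apply the shoelace (surveyor's) formula: 2A = Σ (x_i·y_{i+1} − x_{i+1}·y_i), indices taken mod 4.
Σ = (9) + (8) + (-64) + (-16) = -63
Signed area = Σ/2 = -31.5 (negative ⇒ clockwise traversal).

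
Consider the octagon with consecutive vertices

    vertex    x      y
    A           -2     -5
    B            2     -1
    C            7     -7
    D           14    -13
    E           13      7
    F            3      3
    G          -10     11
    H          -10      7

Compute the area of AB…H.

Apply the surveyor's formula: 2A = Σ (x_i·y_{i+1} − x_{i+1}·y_i), indices taken mod 8.
Σ = (12) + (-7) + (7) + (267) + (18) + (63) + (40) + (64) = 464
Area = |Σ|/2 = 232.

232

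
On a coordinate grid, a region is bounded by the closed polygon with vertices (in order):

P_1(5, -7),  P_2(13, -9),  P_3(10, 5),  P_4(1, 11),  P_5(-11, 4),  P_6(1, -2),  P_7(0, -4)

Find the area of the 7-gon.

Σ = (46) + (155) + (105) + (125) + (18) + (-4) + (20) = 465
Area = |Σ|/2 = 232.5.

232.5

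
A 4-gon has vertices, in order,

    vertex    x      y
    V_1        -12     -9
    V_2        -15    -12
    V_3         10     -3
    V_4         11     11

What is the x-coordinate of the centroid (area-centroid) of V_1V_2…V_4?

317/175

Apply the shoelace formula. First the cross-terms c_i = x_i·y_{i+1} − x_{i+1}·y_i:
  9, 165, 143, 33  ⇒  2A = 350, A = 175.
Then Σ (x_i + x_{i+1})·c_i = 1902, so x̄ = 1902 / (6·175) = 317/175.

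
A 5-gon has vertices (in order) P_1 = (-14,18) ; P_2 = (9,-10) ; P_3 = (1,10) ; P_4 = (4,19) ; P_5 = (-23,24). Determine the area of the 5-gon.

256

Apply Gauss's area formula: 2A = Σ (x_i·y_{i+1} − x_{i+1}·y_i), indices taken mod 5.
Σ = (-22) + (100) + (-21) + (533) + (-78) = 512
Area = |Σ|/2 = 256.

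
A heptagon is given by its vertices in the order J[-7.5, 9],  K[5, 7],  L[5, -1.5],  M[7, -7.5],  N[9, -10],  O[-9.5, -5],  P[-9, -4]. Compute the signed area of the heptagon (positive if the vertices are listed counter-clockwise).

-213.75

Σ = (-97.5) + (-42.5) + (-27) + (-2.5) + (-140) + (-7) + (-111) = -427.5
Signed area = Σ/2 = -213.75 (negative ⇒ clockwise traversal).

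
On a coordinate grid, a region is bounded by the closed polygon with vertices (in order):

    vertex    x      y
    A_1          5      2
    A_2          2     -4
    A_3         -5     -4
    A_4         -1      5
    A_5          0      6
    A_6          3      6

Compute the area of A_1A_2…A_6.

64.5

Apply the shoelace formula: 2A = Σ (x_i·y_{i+1} − x_{i+1}·y_i), indices taken mod 6.
A_1→A_2: (5)(-4) − (2)(2) = -24
A_2→A_3: (2)(-4) − (-5)(-4) = -28
A_3→A_4: (-5)(5) − (-1)(-4) = -29
A_4→A_5: (-1)(6) − (0)(5) = -6
A_5→A_6: (0)(6) − (3)(6) = -18
A_6→A_1: (3)(2) − (5)(6) = -24
Σ = -129
Area = |Σ|/2 = 64.5.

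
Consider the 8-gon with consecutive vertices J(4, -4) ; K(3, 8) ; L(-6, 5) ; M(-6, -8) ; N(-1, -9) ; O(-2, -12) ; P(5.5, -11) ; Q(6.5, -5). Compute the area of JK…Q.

175.5

Σ = (44) + (63) + (78) + (46) + (-6) + (88) + (44) + (-6) = 351
Area = |Σ|/2 = 175.5.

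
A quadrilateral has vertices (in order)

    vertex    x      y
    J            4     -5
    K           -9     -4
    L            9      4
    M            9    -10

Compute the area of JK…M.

96

Cross-terms: -61, 0, -126, -5  ⇒  Σ = -192
Area = |Σ|/2 = 96.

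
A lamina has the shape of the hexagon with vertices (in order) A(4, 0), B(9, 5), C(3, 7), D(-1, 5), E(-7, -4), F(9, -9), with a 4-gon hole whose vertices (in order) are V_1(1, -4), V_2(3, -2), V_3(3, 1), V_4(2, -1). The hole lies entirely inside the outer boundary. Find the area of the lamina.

Outer boundary:
Apply Gauss's area formula: 2A = Σ (x_i·y_{i+1} − x_{i+1}·y_i), indices taken mod 6.
Cross-terms: 20, 48, 22, 39, 99, 36  ⇒  Σ = 264
Area = |Σ|/2 = 132.
Hole:
Apply the surveyor's formula: 2A = Σ (x_i·y_{i+1} − x_{i+1}·y_i), indices taken mod 4.
Cross-terms: 10, 9, -5, -7  ⇒  Σ = 7
Area = |Σ|/2 = 3.5.
Net area = 132 − 3.5 = 128.5.

128.5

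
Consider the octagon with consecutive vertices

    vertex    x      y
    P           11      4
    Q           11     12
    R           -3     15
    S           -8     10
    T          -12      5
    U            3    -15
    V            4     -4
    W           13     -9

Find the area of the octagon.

Apply the shoelace (surveyor's) formula: 2A = Σ (x_i·y_{i+1} − x_{i+1}·y_i), indices taken mod 8.
Σ = (88) + (201) + (90) + (80) + (165) + (48) + (16) + (151) = 839
Area = |Σ|/2 = 419.5.

419.5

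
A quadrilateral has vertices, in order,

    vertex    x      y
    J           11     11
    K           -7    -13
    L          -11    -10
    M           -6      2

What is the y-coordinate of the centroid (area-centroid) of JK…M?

-147/103

Apply the shoelace formula. First the cross-terms c_i = x_i·y_{i+1} − x_{i+1}·y_i:
  -66, -73, -82, -88  ⇒  2A = -309, A = -154.5.
Then Σ (y_i + y_{i+1})·c_i = 1323, so ȳ = 1323 / (6·(-154.5)) = -147/103.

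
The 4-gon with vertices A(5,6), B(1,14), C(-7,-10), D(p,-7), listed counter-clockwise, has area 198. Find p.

10

Write out the shoelace sum; only the two edges meeting at D involve p:
2·Area = [((-7)·(-7) − p·(-10)) + (p·6 − 5·(-7))] + 152
       = 16·p + 236 = 396
⇒ p = 10.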